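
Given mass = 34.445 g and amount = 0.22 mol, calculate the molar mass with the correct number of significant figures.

1.6 × 10^2 g/mol

molar mass = 34.445 g ÷ 0.22 mol = 156.568181818… g/mol.
34.445 has 5 significant figures; 0.22 has 2.
Division/multiplication keeps the fewest: 2 significant figures.
Rounded: 1.6 × 10^2 g/mol.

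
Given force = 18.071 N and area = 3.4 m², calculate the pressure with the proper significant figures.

5.3 Pa

pressure = 18.071 N ÷ 3.4 m² = 5.315 Pa.
18.071 has 5 significant figures; 3.4 has 2.
Division/multiplication keeps the fewest: 2 significant figures.
Rounded: 5.3 Pa.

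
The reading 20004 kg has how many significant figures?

5

20004: zeros between nonzero digits are significant.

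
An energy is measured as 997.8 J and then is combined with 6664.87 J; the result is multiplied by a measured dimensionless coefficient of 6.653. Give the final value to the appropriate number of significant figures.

997.8 J + 6664.87 J = 7662.67 J; the sum is limited to 1 decimal place (5 s.f.).
Carrying full precision, 7662.67 × 6.653 = 50979.74351 J; 6.653 has 4 s.f., so the result keeps min(5, 4) = 4 s.f.
Rounded to 4 significant figures: 5.098 × 10^4 J.

5.098 × 10^4 J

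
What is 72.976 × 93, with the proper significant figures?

6.8 × 10³

72.976 × 93 = 6786.768
Multiplication/division keeps the fewest significant figures: 72.976 → 5 s.f., 93 → 2 s.f.; limit is 2.
Rounded to 2 significant figures: 6.8 × 10³.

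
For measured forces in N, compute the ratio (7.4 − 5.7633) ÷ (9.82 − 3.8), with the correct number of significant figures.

7.4 − 5.7633 = 1.6367, limited to 1 d.p. → 2 s.f.; 9.82 − 3.8 = 6.02, limited to 1 d.p. → 2 s.f.
Carrying full precision, 1.6367 ÷ 6.02 = 0.271877076412…; keep min(2, 2) = 2 s.f.
Rounded to 2 significant figures: 0.27.

0.27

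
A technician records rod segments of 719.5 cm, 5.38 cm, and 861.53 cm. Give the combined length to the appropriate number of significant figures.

1586.4 cm

719.5 cm + 5.38 cm + 861.53 cm = 1586.41 cm.
Addition/subtraction keeps the fewest decimal places: 719.5 → 1 decimal place, 5.38 → 2 decimal places, 861.53 → 2 decimal places; limit is 1.
Rounded to 1 decimal place: 1586.4 cm.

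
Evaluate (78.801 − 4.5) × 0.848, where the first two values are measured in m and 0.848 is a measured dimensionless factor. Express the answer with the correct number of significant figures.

78.801 m − 4.5 m = 74.301 m; the difference is limited to 1 decimal place (3 s.f.).
Carrying full precision, 74.301 × 0.848 = 63.007248 m; 0.848 has 3 s.f., so the result keeps min(3, 3) = 3 s.f.
Rounded to 3 significant figures: 63.0 m.

63.0 m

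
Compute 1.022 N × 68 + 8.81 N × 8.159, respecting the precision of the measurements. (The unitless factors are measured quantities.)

1.022 × 68 = 69.496 → 69 N (2 s.f., last digit at the 10^0 place).
8.81 × 8.159 = 71.88079 → 71.9 N (3 s.f., last digit at the 10^-1 place).
Sum: 141.37679 N; keep the coarser place, 10^0.
Result: 141 N.

141 N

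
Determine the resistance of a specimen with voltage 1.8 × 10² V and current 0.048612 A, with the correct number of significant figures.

3.7 × 10³ Ω

resistance = 1.8 × 10² V ÷ 0.048612 A = 3702.78943471… Ω.
1.8 × 10² has 2 significant figures; 0.048612 has 5.
Division/multiplication keeps the fewest: 2 significant figures.
Rounded: 3.7 × 10³ Ω.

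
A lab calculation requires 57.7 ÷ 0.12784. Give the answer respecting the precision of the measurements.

57.7 ÷ 0.12784 = 451.34543179…
Multiplication/division keeps the fewest significant figures: 57.7 → 3 s.f., 0.12784 → 5 s.f.; limit is 3.
Rounded to 3 significant figures: 451.

451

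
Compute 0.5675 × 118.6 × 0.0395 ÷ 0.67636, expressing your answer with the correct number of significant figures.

0.5675 × 118.6 × 0.0395 ÷ 0.67636 = 3.93069851854…
Multiplication/division keeps the fewest significant figures: 0.5675 → 4 s.f., 118.6 → 4 s.f., 0.0395 → 3 s.f., 0.67636 → 5 s.f.; limit is 3.
Rounded to 3 significant figures: 3.93.

3.93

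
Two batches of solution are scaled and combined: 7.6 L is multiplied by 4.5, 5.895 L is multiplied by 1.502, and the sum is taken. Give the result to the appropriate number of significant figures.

7.6 × 4.5 = 34.2 → 34 L (2 s.f., last digit at the 10^0 place).
5.895 × 1.502 = 8.85429 → 8.854 L (4 s.f., last digit at the 10^-3 place).
Sum: 43.05429 L; keep the coarser place, 10^0.
Result: 43 L.

43 L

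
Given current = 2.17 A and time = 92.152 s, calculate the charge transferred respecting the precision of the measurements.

charge transferred = 2.17 A × 92.152 s = 199.96984 C.
2.17 has 3 significant figures; 92.152 has 5.
Division/multiplication keeps the fewest: 3 significant figures.
Rounded: 2.00 × 10² C.

2.00 × 10² C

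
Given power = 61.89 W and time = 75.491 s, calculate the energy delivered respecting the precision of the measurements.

energy delivered = 61.89 W × 75.491 s = 4672.13799 J.
61.89 has 4 significant figures; 75.491 has 5.
Division/multiplication keeps the fewest: 4 significant figures.
Rounded: 4672 J.

4672 J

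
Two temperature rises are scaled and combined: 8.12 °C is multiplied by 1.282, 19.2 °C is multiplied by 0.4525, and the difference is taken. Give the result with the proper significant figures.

8.12 × 1.282 = 10.40984 → 10.4 °C (3 s.f., last digit at the 10^-1 place).
19.2 × 0.4525 = 8.688 → 8.69 °C (3 s.f., last digit at the 10^-2 place).
Difference: 1.72184 °C; keep the coarser place, 10^-1.
Result: 1.7 °C.

1.7 °C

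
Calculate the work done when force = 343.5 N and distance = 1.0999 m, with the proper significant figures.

work done = 343.5 N × 1.0999 m = 377.81565 J.
343.5 has 4 significant figures; 1.0999 has 5.
Division/multiplication keeps the fewest: 4 significant figures.
Rounded: 377.8 J.

377.8 J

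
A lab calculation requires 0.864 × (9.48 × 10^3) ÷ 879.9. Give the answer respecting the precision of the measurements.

0.864 × (9.48 × 10^3) ÷ 879.9 = 9.30869416979…
Multiplication/division keeps the fewest significant figures: 0.864 → 3 s.f., 9.48 × 10^3 → 3 s.f., 879.9 → 4 s.f.; limit is 3.
Rounded to 3 significant figures: 9.31.

9.31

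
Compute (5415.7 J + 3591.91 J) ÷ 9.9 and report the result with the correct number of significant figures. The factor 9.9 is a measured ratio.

9.1 × 10^2 J

5415.7 J + 3591.91 J = 9007.61 J; the sum is limited to 1 decimal place (5 s.f.).
Carrying full precision, 9007.61 ÷ 9.9 = 909.85959596… J; 9.9 has 2 s.f., so the result keeps min(5, 2) = 2 s.f.
Rounded to 2 significant figures: 9.1 × 10^2 J.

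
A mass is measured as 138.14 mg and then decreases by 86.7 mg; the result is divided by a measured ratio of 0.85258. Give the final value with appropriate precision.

60.3 mg

138.14 mg − 86.7 mg = 51.44 mg; the difference is limited to 1 decimal place (3 s.f.).
Carrying full precision, 51.44 ÷ 0.85258 = 60.3345140632… mg; 0.85258 has 5 s.f., so the result keeps min(3, 5) = 3 s.f.
Rounded to 3 significant figures: 60.3 mg.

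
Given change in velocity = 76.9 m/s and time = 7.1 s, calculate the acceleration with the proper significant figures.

acceleration = 76.9 m/s ÷ 7.1 s = 10.8309859155… m/s².
76.9 has 3 significant figures; 7.1 has 2.
Division/multiplication keeps the fewest: 2 significant figures.
Rounded: 11 m/s².

11 m/s²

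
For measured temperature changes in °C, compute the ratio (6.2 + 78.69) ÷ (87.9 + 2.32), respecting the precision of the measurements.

0.941

6.2 + 78.69 = 84.89, limited to 1 d.p. → 3 s.f.; 87.9 + 2.32 = 90.22, limited to 1 d.p. → 3 s.f.
Carrying full precision, 84.89 ÷ 90.22 = 0.940922190202…; keep min(3, 3) = 3 s.f.
Rounded to 3 significant figures: 0.941.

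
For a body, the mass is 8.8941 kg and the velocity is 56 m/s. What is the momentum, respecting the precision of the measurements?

5.0 × 10² kg·m/s

momentum = 8.8941 kg × 56 m/s = 498.0696 kg·m/s.
8.8941 has 5 significant figures; 56 has 2.
Division/multiplication keeps the fewest: 2 significant figures.
Rounded: 5.0 × 10² kg·m/s.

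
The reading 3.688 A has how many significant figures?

4

3.688: every digit is nonzero and significant.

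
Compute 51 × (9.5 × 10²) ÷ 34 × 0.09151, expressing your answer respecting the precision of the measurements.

51 × (9.5 × 10²) ÷ 34 × 0.09151 = 130.40175
Multiplication/division keeps the fewest significant figures: 51 → 2 s.f., 9.5 × 10² → 2 s.f., 34 → 2 s.f., 0.09151 → 4 s.f.; limit is 2.
Rounded to 2 significant figures: 1.3 × 10².

1.3 × 10²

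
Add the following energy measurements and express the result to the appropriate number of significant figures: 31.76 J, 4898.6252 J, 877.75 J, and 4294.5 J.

10102.6 J

31.76 J + 4898.6252 J + 877.75 J + 4294.5 J = 10102.6352 J.
Addition/subtraction keeps the fewest decimal places: 31.76 → 2 decimal places, 4898.6252 → 4 decimal places, 877.75 → 2 decimal places, 4294.5 → 1 decimal place; limit is 1.
Rounded to 1 decimal place: 10102.6 J.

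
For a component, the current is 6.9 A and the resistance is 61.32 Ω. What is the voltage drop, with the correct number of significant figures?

4.2 × 10^2 V

voltage drop = 6.9 A × 61.32 Ω = 423.108 V.
6.9 has 2 significant figures; 61.32 has 4.
Division/multiplication keeps the fewest: 2 significant figures.
Rounded: 4.2 × 10^2 V.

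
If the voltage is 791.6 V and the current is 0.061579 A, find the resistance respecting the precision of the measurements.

1.286 × 10^4 Ω

resistance = 791.6 V ÷ 0.061579 A = 12855.0317478… Ω.
791.6 has 4 significant figures; 0.061579 has 5.
Division/multiplication keeps the fewest: 4 significant figures.
Rounded: 1.286 × 10^4 Ω.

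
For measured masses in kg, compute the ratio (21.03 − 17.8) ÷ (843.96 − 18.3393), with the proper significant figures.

21.03 − 17.8 = 3.23, limited to 1 d.p. → 2 s.f.; 843.96 − 18.3393 = 825.6207, limited to 2 d.p. → 5 s.f.
Carrying full precision, 3.23 ÷ 825.6207 = 0.00391220811203…; keep min(2, 5) = 2 s.f.
Rounded to 2 significant figures: 0.0039.

0.0039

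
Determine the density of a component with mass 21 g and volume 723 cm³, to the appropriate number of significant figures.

density = 21 g ÷ 723 cm³ = 0.0290456431535… g/cm³.
21 has 2 significant figures; 723 has 3.
Division/multiplication keeps the fewest: 2 significant figures.
Rounded: 0.029 g/cm³.

0.029 g/cm³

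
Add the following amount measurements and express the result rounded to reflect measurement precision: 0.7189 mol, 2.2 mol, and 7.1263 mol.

0.7189 mol + 2.2 mol + 7.1263 mol = 10.0452 mol.
Addition/subtraction keeps the fewest decimal places: 0.7189 → 4 decimal places, 2.2 → 1 decimal place, 7.1263 → 4 decimal places; limit is 1.
Rounded to 1 decimal place: 10.0 mol.

10.0 mol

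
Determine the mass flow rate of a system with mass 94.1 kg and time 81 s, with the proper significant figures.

1.2 kg/s

mass flow rate = 94.1 kg ÷ 81 s = 1.16172839506… kg/s.
94.1 has 3 significant figures; 81 has 2.
Division/multiplication keeps the fewest: 2 significant figures.
Rounded: 1.2 kg/s.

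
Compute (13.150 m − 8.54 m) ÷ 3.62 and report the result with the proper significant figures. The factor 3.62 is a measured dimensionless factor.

13.150 m − 8.54 m = 4.610 m; the difference is limited to 2 decimal places (3 s.f.).
Carrying full precision, 4.610 ÷ 3.62 = 1.27348066298… m; 3.62 has 3 s.f., so the result keeps min(3, 3) = 3 s.f.
Rounded to 3 significant figures: 1.27 m.

1.27 m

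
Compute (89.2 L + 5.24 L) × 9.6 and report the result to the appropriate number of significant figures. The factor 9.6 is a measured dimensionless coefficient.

89.2 L + 5.24 L = 94.44 L; the sum is limited to 1 decimal place (3 s.f.).
Carrying full precision, 94.44 × 9.6 = 906.624 L; 9.6 has 2 s.f., so the result keeps min(3, 2) = 2 s.f.
Rounded to 2 significant figures: 9.1 × 10² L.

9.1 × 10² L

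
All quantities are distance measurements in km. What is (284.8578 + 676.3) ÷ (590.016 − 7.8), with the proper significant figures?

1.651

284.8578 + 676.3 = 961.1578, limited to 1 d.p. → 4 s.f.; 590.016 − 7.8 = 582.216, limited to 1 d.p. → 4 s.f.
Carrying full precision, 961.1578 ÷ 582.216 = 1.65086119241…; keep min(4, 4) = 4 s.f.
Rounded to 4 significant figures: 1.651.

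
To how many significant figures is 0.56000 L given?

0.56000: leading zeros are not significant; trailing zeros after a decimal point are significant.

5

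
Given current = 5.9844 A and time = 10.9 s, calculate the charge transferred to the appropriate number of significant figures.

65.2 C

charge transferred = 5.9844 A × 10.9 s = 65.22996 C.
5.9844 has 5 significant figures; 10.9 has 3.
Division/multiplication keeps the fewest: 3 significant figures.
Rounded: 65.2 C.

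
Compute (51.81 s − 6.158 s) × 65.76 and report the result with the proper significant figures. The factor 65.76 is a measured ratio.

3002 s

51.81 s − 6.158 s = 45.652 s; the difference is limited to 2 decimal places (4 s.f.).
Carrying full precision, 45.652 × 65.76 = 3002.07552 s; 65.76 has 4 s.f., so the result keeps min(4, 4) = 4 s.f.
Rounded to 4 significant figures: 3002 s.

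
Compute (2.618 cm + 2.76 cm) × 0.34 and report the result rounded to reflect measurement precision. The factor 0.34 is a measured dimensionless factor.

2.618 cm + 2.76 cm = 5.378 cm; the sum is limited to 2 decimal places (3 s.f.).
Carrying full precision, 5.378 × 0.34 = 1.82852 cm; 0.34 has 2 s.f., so the result keeps min(3, 2) = 2 s.f.
Rounded to 2 significant figures: 1.8 cm.

1.8 cm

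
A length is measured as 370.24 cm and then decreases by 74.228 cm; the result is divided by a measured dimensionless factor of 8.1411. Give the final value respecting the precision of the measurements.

36.360 cm

370.24 cm − 74.228 cm = 296.012 cm; the difference is limited to 2 decimal places (5 s.f.).
Carrying full precision, 296.012 ÷ 8.1411 = 36.360197025… cm; 8.1411 has 5 s.f., so the result keeps min(5, 5) = 5 s.f.
Rounded to 5 significant figures: 36.360 cm.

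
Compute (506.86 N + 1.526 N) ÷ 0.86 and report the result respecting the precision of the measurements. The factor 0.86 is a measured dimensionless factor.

506.86 N + 1.526 N = 508.386 N; the sum is limited to 2 decimal places (5 s.f.).
Carrying full precision, 508.386 ÷ 0.86 = 591.146511628… N; 0.86 has 2 s.f., so the result keeps min(5, 2) = 2 s.f.
Rounded to 2 significant figures: 5.9 × 10^2 N.

5.9 × 10^2 N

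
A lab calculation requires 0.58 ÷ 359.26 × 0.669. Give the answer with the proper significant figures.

0.0011

0.58 ÷ 359.26 × 0.669 = 0.00108005344319…
Multiplication/division keeps the fewest significant figures: 0.58 → 2 s.f., 359.26 → 5 s.f., 0.669 → 3 s.f.; limit is 2.
Rounded to 2 significant figures: 0.0011.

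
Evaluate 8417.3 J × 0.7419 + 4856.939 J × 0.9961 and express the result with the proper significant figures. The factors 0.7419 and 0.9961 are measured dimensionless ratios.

11083 J

8417.3 × 0.7419 = 6244.79487 → 6.245 × 10^3 J (4 s.f., last digit at the 10^0 place).
4856.939 × 0.9961 = 4837.9969379 → 4838 J (4 s.f., last digit at the 10^0 place).
Sum: 11082.7918079 J; keep the coarser place, 10^0.
Result: 11083 J.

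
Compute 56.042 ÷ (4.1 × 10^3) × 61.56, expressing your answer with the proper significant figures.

56.042 ÷ (4.1 × 10^3) × 61.56 = 0.841450126829…
Multiplication/division keeps the fewest significant figures: 56.042 → 5 s.f., 4.1 × 10^3 → 2 s.f., 61.56 → 4 s.f.; limit is 2.
Rounded to 2 significant figures: 0.84.

0.84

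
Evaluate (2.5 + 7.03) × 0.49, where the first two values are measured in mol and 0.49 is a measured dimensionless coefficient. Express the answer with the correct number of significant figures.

2.5 mol + 7.03 mol = 9.53 mol; the sum is limited to 1 decimal place (2 s.f.).
Carrying full precision, 9.53 × 0.49 = 4.6697 mol; 0.49 has 2 s.f., so the result keeps min(2, 2) = 2 s.f.
Rounded to 2 significant figures: 4.7 mol.

4.7 mol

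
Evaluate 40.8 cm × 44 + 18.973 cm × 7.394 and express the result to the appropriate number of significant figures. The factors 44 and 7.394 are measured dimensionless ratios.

40.8 × 44 = 1795.2 → 1.8 × 10^3 cm (2 s.f., last digit at the 10^2 place).
18.973 × 7.394 = 140.286362 → 140.3 cm (4 s.f., last digit at the 10^-1 place).
Sum: 1935.486362 cm; keep the coarser place, 10^2.
Result: 1.9 × 10^3 cm.

1.9 × 10^3 cm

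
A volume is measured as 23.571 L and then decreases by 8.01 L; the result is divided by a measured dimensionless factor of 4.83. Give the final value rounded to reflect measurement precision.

3.22 L

23.571 L − 8.01 L = 15.561 L; the difference is limited to 2 decimal places (4 s.f.).
Carrying full precision, 15.561 ÷ 4.83 = 3.22173913043… L; 4.83 has 3 s.f., so the result keeps min(4, 3) = 3 s.f.
Rounded to 3 significant figures: 3.22 L.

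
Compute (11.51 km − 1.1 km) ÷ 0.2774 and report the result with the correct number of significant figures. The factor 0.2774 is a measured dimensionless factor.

11.51 km − 1.1 km = 10.41 km; the difference is limited to 1 decimal place (3 s.f.).
Carrying full precision, 10.41 ÷ 0.2774 = 37.52703677… km; 0.2774 has 4 s.f., so the result keeps min(3, 4) = 3 s.f.
Rounded to 3 significant figures: 37.5 km.

37.5 km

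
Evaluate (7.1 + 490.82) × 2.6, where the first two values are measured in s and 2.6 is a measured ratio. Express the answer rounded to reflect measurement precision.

7.1 s + 490.82 s = 497.92 s; the sum is limited to 1 decimal place (4 s.f.).
Carrying full precision, 497.92 × 2.6 = 1294.592 s; 2.6 has 2 s.f., so the result keeps min(4, 2) = 2 s.f.
Rounded to 2 significant figures: 1.3 × 10³ s.

1.3 × 10³ s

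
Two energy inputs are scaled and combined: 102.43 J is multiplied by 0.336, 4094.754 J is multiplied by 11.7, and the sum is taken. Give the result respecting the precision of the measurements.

102.43 × 0.336 = 34.41648 → 34.4 J (3 s.f., last digit at the 10^-1 place).
4094.754 × 11.7 = 47908.6218 → 4.79 × 10^4 J (3 s.f., last digit at the 10^2 place).
Sum: 47943.03828 J; keep the coarser place, 10^2.
Result: 4.79 × 10^4 J.

4.79 × 10^4 J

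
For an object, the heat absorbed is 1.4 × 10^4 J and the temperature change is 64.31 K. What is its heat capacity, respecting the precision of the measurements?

heat capacity = 1.4 × 10^4 J ÷ 64.31 K = 217.695537241… J/K.
1.4 × 10^4 has 2 significant figures; 64.31 has 4.
Division/multiplication keeps the fewest: 2 significant figures.
Rounded: 2.2 × 10^2 J/K.

2.2 × 10^2 J/K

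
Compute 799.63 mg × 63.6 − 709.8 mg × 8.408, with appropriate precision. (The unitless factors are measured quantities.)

799.63 × 63.6 = 50856.468 → 5.09 × 10⁴ mg (3 s.f., last digit at the 10^2 place).
709.8 × 8.408 = 5967.9984 → 5968 mg (4 s.f., last digit at the 10^0 place).
Difference: 44888.4696 mg; keep the coarser place, 10^2.
Result: 4.49 × 10⁴ mg.

4.49 × 10⁴ mg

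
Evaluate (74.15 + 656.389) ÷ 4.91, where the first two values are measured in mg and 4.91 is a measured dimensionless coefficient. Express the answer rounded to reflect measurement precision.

1.49 × 10^2 mg

74.15 mg + 656.389 mg = 730.539 mg; the sum is limited to 2 decimal places (5 s.f.).
Carrying full precision, 730.539 ÷ 4.91 = 148.785947047… mg; 4.91 has 3 s.f., so the result keeps min(5, 3) = 3 s.f.
Rounded to 3 significant figures: 1.49 × 10^2 mg.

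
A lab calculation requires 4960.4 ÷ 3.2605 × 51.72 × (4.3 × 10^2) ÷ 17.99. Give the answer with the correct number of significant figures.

1.9 × 10^6

4960.4 ÷ 3.2605 × 51.72 × (4.3 × 10^2) ÷ 17.99 = 1880738.01399…
Multiplication/division keeps the fewest significant figures: 4960.4 → 5 s.f., 3.2605 → 5 s.f., 51.72 → 4 s.f., 4.3 × 10^2 → 2 s.f., 17.99 → 4 s.f.; limit is 2.
Rounded to 2 significant figures: 1.9 × 10^6.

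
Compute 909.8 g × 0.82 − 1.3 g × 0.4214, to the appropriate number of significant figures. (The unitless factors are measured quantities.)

7.5 × 10^2 g

909.8 × 0.82 = 746.036 → 7.5 × 10^2 g (2 s.f., last digit at the 10^1 place).
1.3 × 0.4214 = 0.54782 → 0.55 g (2 s.f., last digit at the 10^-2 place).
Difference: 745.48818 g; keep the coarser place, 10^1.
Result: 7.5 × 10^2 g.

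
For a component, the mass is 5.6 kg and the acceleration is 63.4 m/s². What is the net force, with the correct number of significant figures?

net force = 5.6 kg × 63.4 m/s² = 355.04 N.
5.6 has 2 significant figures; 63.4 has 3.
Division/multiplication keeps the fewest: 2 significant figures.
Rounded: 3.6 × 10² N.

3.6 × 10² N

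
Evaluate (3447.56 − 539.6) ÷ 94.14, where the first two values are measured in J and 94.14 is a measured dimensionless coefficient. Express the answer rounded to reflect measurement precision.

30.89 J

3447.56 J − 539.6 J = 2907.96 J; the difference is limited to 1 decimal place (5 s.f.).
Carrying full precision, 2907.96 ÷ 94.14 = 30.8897386871… J; 94.14 has 4 s.f., so the result keeps min(5, 4) = 4 s.f.
Rounded to 4 significant figures: 30.89 J.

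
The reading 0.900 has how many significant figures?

3

0.900: leading zeros are not significant; trailing zeros after a decimal point are significant.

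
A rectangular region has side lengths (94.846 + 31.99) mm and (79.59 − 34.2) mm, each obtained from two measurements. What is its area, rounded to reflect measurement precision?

94.846 + 31.99 = 126.836, limited to 2 d.p. → 5 s.f.; 79.59 − 34.2 = 45.39, limited to 1 d.p. → 3 s.f.
Carrying full precision, 126.836 × 45.39 = 5757.08604; keep min(5, 3) = 3 s.f.
Rounded to 3 significant figures: 5.76 × 10³ mm².

5.76 × 10³ mm²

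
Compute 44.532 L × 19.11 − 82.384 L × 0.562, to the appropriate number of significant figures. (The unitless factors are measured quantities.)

804.7 L

44.532 × 19.11 = 851.00652 → 8.510 × 10^2 L (4 s.f., last digit at the 10^-1 place).
82.384 × 0.562 = 46.299808 → 46.3 L (3 s.f., last digit at the 10^-1 place).
Difference: 804.706712 L; keep the coarser place, 10^-1.
Result: 804.7 L.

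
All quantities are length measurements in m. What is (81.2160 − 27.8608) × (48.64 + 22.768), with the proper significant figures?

81.2160 − 27.8608 = 53.3552, limited to 4 d.p. → 6 s.f.; 48.64 + 22.768 = 71.408, limited to 2 d.p. → 4 s.f.
Carrying full precision, 53.3552 × 71.408 = 3809.9881216; keep min(6, 4) = 4 s.f.
Rounded to 4 significant figures: 3.810 × 10³ m².

3.810 × 10³ m²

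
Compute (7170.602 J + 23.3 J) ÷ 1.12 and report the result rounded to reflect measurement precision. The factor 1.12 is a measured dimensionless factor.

7170.602 J + 23.3 J = 7193.902 J; the sum is limited to 1 decimal place (5 s.f.).
Carrying full precision, 7193.902 ÷ 1.12 = 6423.12678571… J; 1.12 has 3 s.f., so the result keeps min(5, 3) = 3 s.f.
Rounded to 3 significant figures: 6.42 × 10^3 J.

6.42 × 10^3 J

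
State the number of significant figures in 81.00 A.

4

81.00: trailing zeros after a decimal point are significant.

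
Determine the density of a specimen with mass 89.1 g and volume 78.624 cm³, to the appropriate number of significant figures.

1.13 g/cm³

density = 89.1 g ÷ 78.624 cm³ = 1.13324175824… g/cm³.
89.1 has 3 significant figures; 78.624 has 5.
Division/multiplication keeps the fewest: 3 significant figures.
Rounded: 1.13 g/cm³.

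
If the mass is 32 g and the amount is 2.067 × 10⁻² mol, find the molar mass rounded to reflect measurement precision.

molar mass = 32 g ÷ 2.067 × 10⁻² mol = 1548.13739719… g/mol.
32 has 2 significant figures; 2.067 × 10⁻² has 4.
Division/multiplication keeps the fewest: 2 significant figures.
Rounded: 1.5 × 10³ g/mol.

1.5 × 10³ g/mol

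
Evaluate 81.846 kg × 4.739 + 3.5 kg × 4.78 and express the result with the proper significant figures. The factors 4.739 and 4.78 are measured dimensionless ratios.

81.846 × 4.739 = 387.868194 → 387.9 kg (4 s.f., last digit at the 10^-1 place).
3.5 × 4.78 = 16.73 → 17 kg (2 s.f., last digit at the 10^0 place).
Sum: 404.598194 kg; keep the coarser place, 10^0.
Result: 405 kg.

405 kg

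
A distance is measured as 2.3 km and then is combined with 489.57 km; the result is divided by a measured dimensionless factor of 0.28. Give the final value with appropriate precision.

1.8 × 10³ km

2.3 km + 489.57 km = 491.87 km; the sum is limited to 1 decimal place (4 s.f.).
Carrying full precision, 491.87 ÷ 0.28 = 1756.67857143… km; 0.28 has 2 s.f., so the result keeps min(4, 2) = 2 s.f.
Rounded to 2 significant figures: 1.8 × 10³ km.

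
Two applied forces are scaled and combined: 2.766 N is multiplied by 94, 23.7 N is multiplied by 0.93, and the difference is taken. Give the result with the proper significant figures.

2.766 × 94 = 260.004 → 2.6 × 10^2 N (2 s.f., last digit at the 10^1 place).
23.7 × 0.93 = 22.041 → 22 N (2 s.f., last digit at the 10^0 place).
Difference: 237.963 N; keep the coarser place, 10^1.
Result: 2.4 × 10^2 N.

2.4 × 10^2 N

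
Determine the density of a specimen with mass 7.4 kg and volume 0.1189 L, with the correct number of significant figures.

density = 7.4 kg ÷ 0.1189 L = 62.2371740959… kg/L.
7.4 has 2 significant figures; 0.1189 has 4.
Division/multiplication keeps the fewest: 2 significant figures.
Rounded: 62 kg/L.

62 kg/L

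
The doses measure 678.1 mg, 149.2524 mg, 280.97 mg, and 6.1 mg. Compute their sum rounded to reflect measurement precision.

1114.4 mg

678.1 mg + 149.2524 mg + 280.97 mg + 6.1 mg = 1114.4224 mg.
Addition/subtraction keeps the fewest decimal places: 678.1 → 1 decimal place, 149.2524 → 4 decimal places, 280.97 → 2 decimal places, 6.1 → 1 decimal place; limit is 1.
Rounded to 1 decimal place: 1114.4 mg.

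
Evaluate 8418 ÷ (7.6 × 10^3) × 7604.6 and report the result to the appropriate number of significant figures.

8.4 × 10^3

8418 ÷ (7.6 × 10^3) × 7604.6 = 8423.09510526…
Multiplication/division keeps the fewest significant figures: 8418 → 4 s.f., 7.6 × 10^3 → 2 s.f., 7604.6 → 5 s.f.; limit is 2.
Rounded to 2 significant figures: 8.4 × 10^3.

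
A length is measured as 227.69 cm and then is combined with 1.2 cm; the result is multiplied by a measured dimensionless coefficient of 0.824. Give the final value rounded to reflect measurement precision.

227.69 cm + 1.2 cm = 228.89 cm; the sum is limited to 1 decimal place (4 s.f.).
Carrying full precision, 228.89 × 0.824 = 188.60536 cm; 0.824 has 3 s.f., so the result keeps min(4, 3) = 3 s.f.
Rounded to 3 significant figures: 189 cm.

189 cm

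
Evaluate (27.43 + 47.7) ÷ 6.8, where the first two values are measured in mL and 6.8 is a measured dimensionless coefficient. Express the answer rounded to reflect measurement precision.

11 mL

27.43 mL + 47.7 mL = 75.13 mL; the sum is limited to 1 decimal place (3 s.f.).
Carrying full precision, 75.13 ÷ 6.8 = 11.0485294118… mL; 6.8 has 2 s.f., so the result keeps min(3, 2) = 2 s.f.
Rounded to 2 significant figures: 11 mL.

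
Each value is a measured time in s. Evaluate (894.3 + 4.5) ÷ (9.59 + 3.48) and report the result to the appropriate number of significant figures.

68.77

894.3 + 4.5 = 898.8, limited to 1 d.p. → 4 s.f.; 9.59 + 3.48 = 13.07, limited to 2 d.p. → 4 s.f.
Carrying full precision, 898.8 ÷ 13.07 = 68.7681713849…; keep min(4, 4) = 4 s.f.
Rounded to 4 significant figures: 68.77.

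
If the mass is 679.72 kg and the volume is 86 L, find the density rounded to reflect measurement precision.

density = 679.72 kg ÷ 86 L = 7.90372093023… kg/L.
679.72 has 5 significant figures; 86 has 2.
Division/multiplication keeps the fewest: 2 significant figures.
Rounded: 7.9 kg/L.

7.9 kg/L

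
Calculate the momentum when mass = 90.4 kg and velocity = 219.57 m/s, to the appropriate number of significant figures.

momentum = 90.4 kg × 219.57 m/s = 19849.128 kg·m/s.
90.4 has 3 significant figures; 219.57 has 5.
Division/multiplication keeps the fewest: 3 significant figures.
Rounded: 1.98 × 10^4 kg·m/s.

1.98 × 10^4 kg·m/s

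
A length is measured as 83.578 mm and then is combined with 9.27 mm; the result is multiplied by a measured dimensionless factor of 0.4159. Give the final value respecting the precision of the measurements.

38.62 mm

83.578 mm + 9.27 mm = 92.848 mm; the sum is limited to 2 decimal places (4 s.f.).
Carrying full precision, 92.848 × 0.4159 = 38.6154832 mm; 0.4159 has 4 s.f., so the result keeps min(4, 4) = 4 s.f.
Rounded to 4 significant figures: 38.62 mm.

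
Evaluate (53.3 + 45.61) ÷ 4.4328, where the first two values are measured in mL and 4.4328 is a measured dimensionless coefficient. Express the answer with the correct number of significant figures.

53.3 mL + 45.61 mL = 98.91 mL; the sum is limited to 1 decimal place (3 s.f.).
Carrying full precision, 98.91 ÷ 4.4328 = 22.3132106118… mL; 4.4328 has 5 s.f., so the result keeps min(3, 5) = 3 s.f.
Rounded to 3 significant figures: 22.3 mL.

22.3 mL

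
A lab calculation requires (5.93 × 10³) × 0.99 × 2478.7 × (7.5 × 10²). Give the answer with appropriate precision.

(5.93 × 10³) × 0.99 × 2478.7 × (7.5 × 10²) = 1.09137780675 × 10^10
Multiplication/division keeps the fewest significant figures: 5.93 × 10³ → 3 s.f., 0.99 → 2 s.f., 2478.7 → 5 s.f., 7.5 × 10² → 2 s.f.; limit is 2.
Rounded to 2 significant figures: 1.1 × 10¹⁰.

1.1 × 10¹⁰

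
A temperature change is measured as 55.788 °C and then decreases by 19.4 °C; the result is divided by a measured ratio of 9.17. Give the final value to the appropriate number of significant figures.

55.788 °C − 19.4 °C = 36.388 °C; the difference is limited to 1 decimal place (3 s.f.).
Carrying full precision, 36.388 ÷ 9.17 = 3.96815703381… °C; 9.17 has 3 s.f., so the result keeps min(3, 3) = 3 s.f.
Rounded to 3 significant figures: 3.97 °C.

3.97 °C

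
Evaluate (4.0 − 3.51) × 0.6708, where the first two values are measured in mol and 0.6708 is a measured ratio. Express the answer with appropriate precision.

4.0 mol − 3.51 mol = 0.49 mol; the difference is limited to 1 decimal place (1 s.f.).
Carrying full precision, 0.49 × 0.6708 = 0.328692 mol; 0.6708 has 4 s.f., so the result keeps min(1, 4) = 1 s.f.
Rounded to 1 significant figure: 3 × 10⁻¹ mol.

3 × 10⁻¹ mol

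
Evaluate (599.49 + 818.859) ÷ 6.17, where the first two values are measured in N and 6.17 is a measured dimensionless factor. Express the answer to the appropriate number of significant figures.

2.30 × 10^2 N

599.49 N + 818.859 N = 1418.349 N; the sum is limited to 2 decimal places (6 s.f.).
Carrying full precision, 1418.349 ÷ 6.17 = 229.87828201… N; 6.17 has 3 s.f., so the result keeps min(6, 3) = 3 s.f.
Rounded to 3 significant figures: 2.30 × 10^2 N.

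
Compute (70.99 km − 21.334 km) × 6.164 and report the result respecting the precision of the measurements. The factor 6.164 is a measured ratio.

306.1 km

70.99 km − 21.334 km = 49.656 km; the difference is limited to 2 decimal places (4 s.f.).
Carrying full precision, 49.656 × 6.164 = 306.079584 km; 6.164 has 4 s.f., so the result keeps min(4, 4) = 4 s.f.
Rounded to 4 significant figures: 306.1 km.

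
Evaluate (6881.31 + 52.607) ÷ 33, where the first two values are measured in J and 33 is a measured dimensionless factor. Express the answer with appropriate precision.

6881.31 J + 52.607 J = 6933.917 J; the sum is limited to 2 decimal places (6 s.f.).
Carrying full precision, 6933.917 ÷ 33 = 210.11869697… J; 33 has 2 s.f., so the result keeps min(6, 2) = 2 s.f.
Rounded to 2 significant figures: 2.1 × 10² J.

2.1 × 10² J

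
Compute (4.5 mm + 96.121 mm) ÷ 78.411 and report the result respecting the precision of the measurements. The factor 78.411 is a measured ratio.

1.283 mm

4.5 mm + 96.121 mm = 100.621 mm; the sum is limited to 1 decimal place (4 s.f.).
Carrying full precision, 100.621 ÷ 78.411 = 1.28325107447… mm; 78.411 has 5 s.f., so the result keeps min(4, 5) = 4 s.f.
Rounded to 4 significant figures: 1.283 mm.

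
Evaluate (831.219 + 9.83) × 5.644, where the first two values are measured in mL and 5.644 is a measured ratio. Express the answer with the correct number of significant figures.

4747 mL

831.219 mL + 9.83 mL = 841.049 mL; the sum is limited to 2 decimal places (5 s.f.).
Carrying full precision, 841.049 × 5.644 = 4746.880556 mL; 5.644 has 4 s.f., so the result keeps min(5, 4) = 4 s.f.
Rounded to 4 significant figures: 4747 mL.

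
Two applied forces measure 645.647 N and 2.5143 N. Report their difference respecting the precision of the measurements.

643.133 N

645.647 N − 2.5143 N = 643.1327 N.
Addition/subtraction keeps the fewest decimal places: 645.647 → 3 decimal places, 2.5143 → 4 decimal places; limit is 3.
Rounded to 3 decimal places: 643.133 N.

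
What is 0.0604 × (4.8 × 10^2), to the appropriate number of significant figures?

29

0.0604 × (4.8 × 10^2) = 28.992
Multiplication/division keeps the fewest significant figures: 0.0604 → 3 s.f., 4.8 × 10^2 → 2 s.f.; limit is 2.
Rounded to 2 significant figures: 29.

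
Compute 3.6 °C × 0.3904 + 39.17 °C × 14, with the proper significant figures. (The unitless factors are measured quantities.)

5.5 × 10² °C

3.6 × 0.3904 = 1.40544 → 1.4 °C (2 s.f., last digit at the 10^-1 place).
39.17 × 14 = 548.38 → 5.5 × 10² °C (2 s.f., last digit at the 10^1 place).
Sum: 549.78544 °C; keep the coarser place, 10^1.
Result: 5.5 × 10² °C.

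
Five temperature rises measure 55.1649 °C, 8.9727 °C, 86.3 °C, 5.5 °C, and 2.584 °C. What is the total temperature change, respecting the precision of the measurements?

55.1649 °C + 8.9727 °C + 86.3 °C + 5.5 °C + 2.584 °C = 158.5216 °C.
Addition/subtraction keeps the fewest decimal places: 55.1649 → 4 decimal places, 8.9727 → 4 decimal places, 86.3 → 1 decimal place, 5.5 → 1 decimal place, 2.584 → 3 decimal places; limit is 1.
Rounded to 1 decimal place: 158.5 °C.

158.5 °C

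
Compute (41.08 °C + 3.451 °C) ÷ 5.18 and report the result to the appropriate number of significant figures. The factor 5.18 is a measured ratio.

41.08 °C + 3.451 °C = 44.531 °C; the sum is limited to 2 decimal places (4 s.f.).
Carrying full precision, 44.531 ÷ 5.18 = 8.59671814672… °C; 5.18 has 3 s.f., so the result keeps min(4, 3) = 3 s.f.
Rounded to 3 significant figures: 8.60 °C.

8.60 °C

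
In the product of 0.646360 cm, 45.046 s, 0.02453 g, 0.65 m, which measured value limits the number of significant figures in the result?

0.65 m

0.646360 cm → 6 s.f.; 45.046 s → 5 s.f.; 0.02453 g → 4 s.f.; 0.65 m → 2 s.f.
The fewest is 2 significant figures, from 0.65 m.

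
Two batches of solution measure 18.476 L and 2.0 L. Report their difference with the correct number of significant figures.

16.5 L

18.476 L − 2.0 L = 16.476 L.
Addition/subtraction keeps the fewest decimal places: 18.476 → 3 decimal places, 2.0 → 1 decimal place; limit is 1.
Rounded to 1 decimal place: 16.5 L.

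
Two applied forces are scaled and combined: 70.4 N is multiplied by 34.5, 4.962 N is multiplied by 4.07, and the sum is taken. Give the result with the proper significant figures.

2.45 × 10^3 N

70.4 × 34.5 = 2428.8 → 2.43 × 10^3 N (3 s.f., last digit at the 10^1 place).
4.962 × 4.07 = 20.19534 → 20.2 N (3 s.f., last digit at the 10^-1 place).
Sum: 2448.99534 N; keep the coarser place, 10^1.
Result: 2.45 × 10^3 N.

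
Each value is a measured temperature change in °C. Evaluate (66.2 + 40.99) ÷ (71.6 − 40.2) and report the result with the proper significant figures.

66.2 + 40.99 = 107.19, limited to 1 d.p. → 4 s.f.; 71.6 − 40.2 = 31.4, limited to 1 d.p. → 3 s.f.
Carrying full precision, 107.19 ÷ 31.4 = 3.41369426752…; keep min(4, 3) = 3 s.f.
Rounded to 3 significant figures: 3.41.

3.41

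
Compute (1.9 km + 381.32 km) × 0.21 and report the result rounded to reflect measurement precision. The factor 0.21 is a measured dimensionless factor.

1.9 km + 381.32 km = 383.22 km; the sum is limited to 1 decimal place (4 s.f.).
Carrying full precision, 383.22 × 0.21 = 80.4762 km; 0.21 has 2 s.f., so the result keeps min(4, 2) = 2 s.f.
Rounded to 2 significant figures: 80. km.

80. km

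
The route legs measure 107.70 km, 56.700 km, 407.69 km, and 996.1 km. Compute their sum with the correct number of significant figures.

1568.2 km

107.70 km + 56.700 km + 407.69 km + 996.1 km = 1568.190 km.
Addition/subtraction keeps the fewest decimal places: 107.70 → 2 decimal places, 56.700 → 3 decimal places, 407.69 → 2 decimal places, 996.1 → 1 decimal place; limit is 1.
Rounded to 1 decimal place: 1568.2 km.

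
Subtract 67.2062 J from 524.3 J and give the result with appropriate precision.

524.3 J − 67.2062 J = 457.0938 J.
Addition/subtraction keeps the fewest decimal places: 524.3 → 1 decimal place, 67.2062 → 4 decimal places; limit is 1.
Rounded to 1 decimal place: 457.1 J.

457.1 J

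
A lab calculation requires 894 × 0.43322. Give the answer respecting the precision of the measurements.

894 × 0.43322 = 387.29868
Multiplication/division keeps the fewest significant figures: 894 → 3 s.f., 0.43322 → 5 s.f.; limit is 3.
Rounded to 3 significant figures: 387.

387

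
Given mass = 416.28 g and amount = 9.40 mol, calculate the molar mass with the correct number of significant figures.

44.3 g/mol

molar mass = 416.28 g ÷ 9.40 mol = 44.285106383… g/mol.
416.28 has 5 significant figures; 9.40 has 3.
Division/multiplication keeps the fewest: 3 significant figures.
Rounded: 44.3 g/mol.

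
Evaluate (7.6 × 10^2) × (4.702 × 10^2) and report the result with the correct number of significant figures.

(7.6 × 10^2) × (4.702 × 10^2) = 357352
Multiplication/division keeps the fewest significant figures: 7.6 × 10^2 → 2 s.f., 4.702 × 10^2 → 4 s.f.; limit is 2.
Rounded to 2 significant figures: 3.6 × 10^5.

3.6 × 10^5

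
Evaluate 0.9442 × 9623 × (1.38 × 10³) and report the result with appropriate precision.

0.9442 × 9623 × (1.38 × 10³) = 12538730.508
Multiplication/division keeps the fewest significant figures: 0.9442 → 4 s.f., 9623 → 4 s.f., 1.38 × 10³ → 3 s.f.; limit is 3.
Rounded to 3 significant figures: 1.25 × 10⁷.

1.25 × 10⁷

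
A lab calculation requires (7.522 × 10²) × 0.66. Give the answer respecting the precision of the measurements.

5.0 × 10²

(7.522 × 10²) × 0.66 = 496.452
Multiplication/division keeps the fewest significant figures: 7.522 × 10² → 4 s.f., 0.66 → 2 s.f.; limit is 2.
Rounded to 2 significant figures: 5.0 × 10².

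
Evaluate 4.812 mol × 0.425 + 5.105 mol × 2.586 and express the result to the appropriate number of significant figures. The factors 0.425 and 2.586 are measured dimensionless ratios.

15.25 mol

4.812 × 0.425 = 2.0451 → 2.05 mol (3 s.f., last digit at the 10^-2 place).
5.105 × 2.586 = 13.20153 → 13.20 mol (4 s.f., last digit at the 10^-2 place).
Sum: 15.24663 mol; keep the coarser place, 10^-2.
Result: 15.25 mol.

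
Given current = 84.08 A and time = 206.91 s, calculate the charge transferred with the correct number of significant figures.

charge transferred = 84.08 A × 206.91 s = 17396.9928 C.
84.08 has 4 significant figures; 206.91 has 5.
Division/multiplication keeps the fewest: 4 significant figures.
Rounded: 1.740 × 10⁴ C.

1.740 × 10⁴ C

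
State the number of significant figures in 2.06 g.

2.06: zeros between nonzero digits are significant.

3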